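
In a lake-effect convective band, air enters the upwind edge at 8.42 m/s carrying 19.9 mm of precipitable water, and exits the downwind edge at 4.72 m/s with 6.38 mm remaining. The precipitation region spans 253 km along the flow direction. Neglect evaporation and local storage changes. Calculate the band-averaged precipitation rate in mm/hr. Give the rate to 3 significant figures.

R ≈ 1.96 mm/hr

Column moisture flux per unit crosswind length is F = V × PW.
Inflow: F_in = 8.42 × 19.9 = 167.558 mm·m/s
Outflow: F_out = 4.72 × 6.38 = 30.1136 mm·m/s
Steady-state rate R = (F_in − F_out)/L = (167.558 − 30.1136) / 253000 m = 5.433e-04 mm/s.
R = 5.433e-04 × 3600 = 1.96 mm/hr.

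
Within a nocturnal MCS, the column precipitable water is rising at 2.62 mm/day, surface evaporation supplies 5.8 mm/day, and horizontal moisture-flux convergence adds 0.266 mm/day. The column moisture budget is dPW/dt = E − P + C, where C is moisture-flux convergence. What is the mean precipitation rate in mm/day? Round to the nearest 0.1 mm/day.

P ≈ 3.4 mm/day

dPW/dt = +2.62 mm/day.
P = E + C − dPW/dt = 5.8 + (0.266) − (+2.62) = 3.4 mm/day.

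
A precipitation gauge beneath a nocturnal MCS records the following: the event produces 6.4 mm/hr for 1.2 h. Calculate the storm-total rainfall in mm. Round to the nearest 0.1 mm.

Total = Σ Rᵢ Δtᵢ = 6.4 × 1.2
      = 7.68 = 7.7 mm.

total ≈ 7.7 mm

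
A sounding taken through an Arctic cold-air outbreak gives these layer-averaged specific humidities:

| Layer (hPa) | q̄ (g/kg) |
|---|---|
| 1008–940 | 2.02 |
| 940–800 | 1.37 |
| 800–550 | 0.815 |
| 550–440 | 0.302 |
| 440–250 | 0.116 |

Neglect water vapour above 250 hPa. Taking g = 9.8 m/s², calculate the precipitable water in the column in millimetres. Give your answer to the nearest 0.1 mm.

Precipitable water is the column-integrated vapour mass per unit area: PW = (1/g) Σ q̄ Δp, with q in kg/kg and Δp in Pa (1 kg/m² of water = 1 mm).
Layer 1008–940 hPa: Δp = 68 hPa = 6800 Pa, q̄ = 0.00202 kg/kg → 0.00202 × 6800 / 9.8 = 1.40 mm
Layer 940–800 hPa: Δp = 140 hPa = 14000 Pa, q̄ = 0.00137 kg/kg → 0.00137 × 14000 / 9.8 = 1.96 mm
Layer 800–550 hPa: Δp = 250 hPa = 25000 Pa, q̄ = 0.000815 kg/kg → 0.000815 × 25000 / 9.8 = 2.08 mm
Layer 550–440 hPa: Δp = 110 hPa = 11000 Pa, q̄ = 0.000302 kg/kg → 0.000302 × 11000 / 9.8 = 0.34 mm
Layer 440–250 hPa: Δp = 190 hPa = 19000 Pa, q̄ = 0.000116 kg/kg → 0.000116 × 19000 / 9.8 = 0.22 mm
PW = 1.40 + 1.96 + 2.08 + 0.34 + 0.22 = 6.00 ≈ 6.0 mm.

PW ≈ 6.0 mm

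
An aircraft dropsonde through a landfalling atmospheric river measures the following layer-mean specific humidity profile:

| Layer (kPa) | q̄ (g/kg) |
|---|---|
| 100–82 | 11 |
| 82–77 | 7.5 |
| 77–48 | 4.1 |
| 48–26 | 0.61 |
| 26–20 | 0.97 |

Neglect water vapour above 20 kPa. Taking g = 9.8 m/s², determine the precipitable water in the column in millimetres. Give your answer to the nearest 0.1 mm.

Precipitable water is the column-integrated vapour mass per unit area: PW = (1/g) Σ q̄ Δp, with q in kg/kg and Δp in Pa (1 kg/m² of water = 1 mm).
Layer 100–82 kPa: Δp = 180 hPa = 18000 Pa, q̄ = 0.011 kg/kg → 0.011 × 18000 / 9.8 = 20.20 mm
Layer 82–77 kPa: Δp = 50 hPa = 5000 Pa, q̄ = 0.0075 kg/kg → 0.0075 × 5000 / 9.8 = 3.83 mm
Layer 77–48 kPa: Δp = 290 hPa = 29000 Pa, q̄ = 0.0041 kg/kg → 0.0041 × 29000 / 9.8 = 12.13 mm
Layer 48–26 kPa: Δp = 220 hPa = 22000 Pa, q̄ = 0.00061 kg/kg → 0.00061 × 22000 / 9.8 = 1.37 mm
Layer 26–20 kPa: Δp = 60 hPa = 6000 Pa, q̄ = 0.00097 kg/kg → 0.00097 × 6000 / 9.8 = 0.59 mm
PW = 20.20 + 3.83 + 12.13 + 1.37 + 0.59 = 38.12 ≈ 38.1 mm.

PW ≈ 38.1 mm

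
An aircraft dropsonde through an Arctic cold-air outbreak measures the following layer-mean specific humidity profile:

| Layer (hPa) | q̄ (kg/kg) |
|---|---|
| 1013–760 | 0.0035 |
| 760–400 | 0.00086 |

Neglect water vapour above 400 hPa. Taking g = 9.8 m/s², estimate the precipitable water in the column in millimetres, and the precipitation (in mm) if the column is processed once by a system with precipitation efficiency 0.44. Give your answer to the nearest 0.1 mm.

PW ≈ 12.2 mm; precipitation ≈ 5.4 mm

Precipitable water is the column-integrated vapour mass per unit area: PW = (1/g) Σ q̄ Δp, with q in kg/kg and Δp in Pa (1 kg/m² of water = 1 mm).
Layer 1013–760 hPa: Δp = 253 hPa = 25300 Pa, q̄ = 0.0035 kg/kg → 0.0035 × 25300 / 9.8 = 9.04 mm
Layer 760–400 hPa: Δp = 360 hPa = 36000 Pa, q̄ = 0.00086 kg/kg → 0.00086 × 36000 / 9.8 = 3.16 mm
PW = 9.04 + 3.16 = 12.20 ≈ 12.2 mm.
Precipitation = ε × PW = 0.44 × 12.2 = 5.4 mm.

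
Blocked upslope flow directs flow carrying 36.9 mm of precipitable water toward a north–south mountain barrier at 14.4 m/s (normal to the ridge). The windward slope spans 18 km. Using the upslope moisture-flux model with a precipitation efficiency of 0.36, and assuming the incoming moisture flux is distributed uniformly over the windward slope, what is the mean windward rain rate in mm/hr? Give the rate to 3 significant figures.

Incoming column moisture flux per unit ridge length: F = V × PW = 14.4 × 36.9 = 531.36 mm·m/s.
Spread over the 18 km slope with efficiency ε = 0.36: R = ε·F/W = 0.36 × 531.36 / 18000 m = 1.063e-02 mm/s.
R = 1.063e-02 × 3600 = 38.3 mm/hr.

R ≈ 38.3 mm/hr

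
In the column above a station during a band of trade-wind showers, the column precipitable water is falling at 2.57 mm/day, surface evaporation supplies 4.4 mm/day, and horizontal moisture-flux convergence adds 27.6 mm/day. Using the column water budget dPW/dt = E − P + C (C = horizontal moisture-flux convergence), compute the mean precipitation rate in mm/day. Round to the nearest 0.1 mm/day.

dPW/dt = -2.57 mm/day.
P = E + C − dPW/dt = 4.4 + (27.6) − (-2.57) = 34.6 mm/day.

P ≈ 34.6 mm/day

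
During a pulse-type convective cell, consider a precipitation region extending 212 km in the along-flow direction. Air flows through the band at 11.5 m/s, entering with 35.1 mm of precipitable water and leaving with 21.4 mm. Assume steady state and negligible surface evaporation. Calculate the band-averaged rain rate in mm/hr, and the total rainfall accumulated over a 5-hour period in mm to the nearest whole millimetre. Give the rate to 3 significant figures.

R ≈ 2.68 mm/hr; total ≈ 13 mm

Column moisture flux per unit crosswind length is F = V × PW.
Inflow: F_in = 11.5 × 35.1 = 403.65 mm·m/s
Outflow: F_out = 11.5 × 21.4 = 246.1 mm·m/s
Steady-state rate R = (F_in − F_out)/L = (403.65 − 246.1) / 212000 m = 7.432e-04 mm/s.
R = 7.432e-04 × 3600 = 2.68 mm/hr.
Over 5 h: total = 2.68 × 5 = 13.4 ≈ 13 mm.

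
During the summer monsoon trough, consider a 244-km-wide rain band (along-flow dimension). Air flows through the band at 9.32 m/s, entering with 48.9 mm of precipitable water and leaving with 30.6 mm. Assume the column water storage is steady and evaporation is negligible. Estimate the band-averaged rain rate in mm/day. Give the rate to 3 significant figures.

R ≈ 60.4 mm/day

Column moisture flux per unit crosswind length is F = V × PW.
Inflow: F_in = 9.32 × 48.9 = 455.748 mm·m/s
Outflow: F_out = 9.32 × 30.6 = 285.192 mm·m/s
Steady-state rate R = (F_in − F_out)/L = (455.748 − 285.192) / 244000 m = 6.990e-04 mm/s.
R = 6.990e-04 × 3600 × 24 = 60.4 mm/day.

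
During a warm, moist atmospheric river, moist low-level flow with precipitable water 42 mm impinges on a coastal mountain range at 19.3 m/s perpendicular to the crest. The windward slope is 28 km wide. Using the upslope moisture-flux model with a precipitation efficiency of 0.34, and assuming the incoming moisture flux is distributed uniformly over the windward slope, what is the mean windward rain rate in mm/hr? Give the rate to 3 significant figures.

Incoming column moisture flux per unit ridge length: F = V × PW = 19.3 × 42 = 810.6 mm·m/s.
Spread over the 28 km slope with efficiency ε = 0.34: R = ε·F/W = 0.34 × 810.6 / 28000 m = 9.843e-03 mm/s.
R = 9.843e-03 × 3600 = 35.4 mm/hr.

R ≈ 35.4 mm/hr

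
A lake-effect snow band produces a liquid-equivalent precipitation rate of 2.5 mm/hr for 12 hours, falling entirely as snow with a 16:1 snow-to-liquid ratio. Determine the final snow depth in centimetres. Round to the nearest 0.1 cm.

snow depth ≈ 48.0 cm

Liquid-equivalent depth = 2.5 × 12 = 30 mm.
Snow depth = 30 mm × 16 = 480 mm = 48.0 cm.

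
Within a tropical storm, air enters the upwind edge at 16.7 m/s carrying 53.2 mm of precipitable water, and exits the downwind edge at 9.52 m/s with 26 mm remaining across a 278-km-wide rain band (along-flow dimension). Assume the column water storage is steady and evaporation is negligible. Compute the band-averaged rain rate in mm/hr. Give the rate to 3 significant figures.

Column moisture flux per unit crosswind length is F = V × PW.
Inflow: F_in = 16.7 × 53.2 = 888.44 mm·m/s
Outflow: F_out = 9.52 × 26 = 247.52 mm·m/s
Steady-state rate R = (F_in − F_out)/L = (888.44 − 247.52) / 278000 m = 2.305e-03 mm/s.
R = 2.305e-03 × 3600 = 8.30 mm/hr.

R ≈ 8.30 mm/hr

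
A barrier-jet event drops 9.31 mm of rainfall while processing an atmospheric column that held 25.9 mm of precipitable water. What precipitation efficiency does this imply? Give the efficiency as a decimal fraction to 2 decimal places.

ε ≈ 0.36

ε = rainfall / PW = 9.31 / 25.9 = 0.36.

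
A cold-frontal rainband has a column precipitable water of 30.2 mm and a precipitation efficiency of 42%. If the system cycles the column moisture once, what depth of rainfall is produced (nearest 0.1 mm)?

Rainfall = ε × PW = 0.42 × 30.2 = 12.7 mm.

rainfall ≈ 12.7 mm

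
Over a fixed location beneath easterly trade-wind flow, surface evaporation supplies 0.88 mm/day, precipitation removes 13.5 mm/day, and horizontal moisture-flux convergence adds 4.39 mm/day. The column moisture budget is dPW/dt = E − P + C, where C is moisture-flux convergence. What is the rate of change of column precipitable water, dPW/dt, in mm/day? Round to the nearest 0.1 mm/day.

dPW/dt = E − P + C = 0.88 − 13.5 + (4.39) = -8.2 mm/day.

dPW/dt ≈ -8.2 mm/day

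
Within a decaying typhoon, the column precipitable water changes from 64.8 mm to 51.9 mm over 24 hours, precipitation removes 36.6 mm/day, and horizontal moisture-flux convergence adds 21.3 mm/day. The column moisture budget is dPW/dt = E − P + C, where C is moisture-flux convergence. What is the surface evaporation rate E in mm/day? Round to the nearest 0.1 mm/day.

E ≈ 2.4 mm/day

dPW/dt = (51.9 − 64.8) mm / (24/24 day) = -12.900 mm/day.
E = dPW/dt + P − C = (-12.900) + 36.6 − (21.3) = 2.4 mm/day.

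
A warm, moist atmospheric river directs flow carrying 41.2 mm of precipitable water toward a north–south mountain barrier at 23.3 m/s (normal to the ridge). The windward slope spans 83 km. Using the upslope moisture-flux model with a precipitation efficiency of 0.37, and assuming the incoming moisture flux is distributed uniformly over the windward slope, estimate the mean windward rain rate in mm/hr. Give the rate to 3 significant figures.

Incoming column moisture flux per unit ridge length: F = V × PW = 23.3 × 41.2 = 959.96 mm·m/s.
Spread over the 83 km slope with efficiency ε = 0.37: R = ε·F/W = 0.37 × 959.96 / 83000 m = 4.279e-03 mm/s.
R = 4.279e-03 × 3600 = 15.4 mm/hr.

R ≈ 15.4 mm/hr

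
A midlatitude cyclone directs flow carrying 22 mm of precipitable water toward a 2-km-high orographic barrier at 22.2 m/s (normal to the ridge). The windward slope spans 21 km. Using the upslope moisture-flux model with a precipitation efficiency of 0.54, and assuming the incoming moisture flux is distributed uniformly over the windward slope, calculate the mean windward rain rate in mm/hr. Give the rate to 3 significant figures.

R ≈ 45.2 mm/hr

Incoming column moisture flux per unit ridge length: F = V × PW = 22.2 × 22 = 488.4 mm·m/s.
Spread over the 21 km slope with efficiency ε = 0.54: R = ε·F/W = 0.54 × 488.4 / 21000 m = 1.256e-02 mm/s.
R = 1.256e-02 × 3600 = 45.2 mm/hr.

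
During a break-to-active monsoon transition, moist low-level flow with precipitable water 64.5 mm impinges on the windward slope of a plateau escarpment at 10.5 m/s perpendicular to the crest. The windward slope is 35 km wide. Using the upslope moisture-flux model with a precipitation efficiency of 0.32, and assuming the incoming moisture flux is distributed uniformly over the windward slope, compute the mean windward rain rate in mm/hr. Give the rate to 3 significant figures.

Incoming column moisture flux per unit ridge length: F = V × PW = 10.5 × 64.5 = 677.25 mm·m/s.
Spread over the 35 km slope with efficiency ε = 0.32: R = ε·F/W = 0.32 × 677.25 / 35000 m = 6.192e-03 mm/s.
R = 6.192e-03 × 3600 = 22.3 mm/hr.

R ≈ 22.3 mm/hr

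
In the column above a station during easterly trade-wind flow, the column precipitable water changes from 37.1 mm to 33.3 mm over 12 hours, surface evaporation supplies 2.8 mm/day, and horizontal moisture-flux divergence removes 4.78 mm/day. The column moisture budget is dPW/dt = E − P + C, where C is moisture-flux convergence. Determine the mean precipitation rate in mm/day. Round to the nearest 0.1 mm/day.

dPW/dt = (33.3 − 37.1) mm / (12/24 day) = -7.600 mm/day.
P = E + C − dPW/dt = 2.8 + (-4.78) − (-7.600) = 5.6 mm/day.

P ≈ 5.6 mm/day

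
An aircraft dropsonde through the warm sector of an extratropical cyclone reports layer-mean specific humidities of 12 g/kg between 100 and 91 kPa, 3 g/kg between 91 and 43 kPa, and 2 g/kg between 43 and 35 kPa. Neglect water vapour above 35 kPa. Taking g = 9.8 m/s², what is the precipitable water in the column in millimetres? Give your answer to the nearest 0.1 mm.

PW ≈ 27.3 mm

Precipitable water is the column-integrated vapour mass per unit area: PW = (1/g) Σ q̄ Δp, with q in kg/kg and Δp in Pa (1 kg/m² of water = 1 mm).
Layer 100–91 kPa: Δp = 90 hPa = 9000 Pa, q̄ = 0.012 kg/kg → 0.012 × 9000 / 9.8 = 11.02 mm
Layer 91–43 kPa: Δp = 480 hPa = 48000 Pa, q̄ = 0.003 kg/kg → 0.003 × 48000 / 9.8 = 14.69 mm
Layer 43–35 kPa: Δp = 80 hPa = 8000 Pa, q̄ = 0.002 kg/kg → 0.002 × 8000 / 9.8 = 1.63 mm
PW = 11.02 + 14.69 + 1.63 = 27.34 ≈ 27.3 mm.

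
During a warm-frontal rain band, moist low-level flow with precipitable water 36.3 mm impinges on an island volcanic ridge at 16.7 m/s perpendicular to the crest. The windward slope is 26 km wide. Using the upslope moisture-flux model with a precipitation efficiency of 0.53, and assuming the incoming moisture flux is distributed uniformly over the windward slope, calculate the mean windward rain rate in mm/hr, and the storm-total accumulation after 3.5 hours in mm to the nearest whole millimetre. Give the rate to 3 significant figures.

R ≈ 44.5 mm/hr; total ≈ 156 mm

Incoming column moisture flux per unit ridge length: F = V × PW = 16.7 × 36.3 = 606.21 mm·m/s.
Spread over the 26 km slope with efficiency ε = 0.53: R = ε·F/W = 0.53 × 606.21 / 26000 m = 1.236e-02 mm/s.
R = 1.236e-02 × 3600 = 44.5 mm/hr.
Over 3.5 h: total = 44.5 × 3.5 = 155.75 ≈ 156 mm.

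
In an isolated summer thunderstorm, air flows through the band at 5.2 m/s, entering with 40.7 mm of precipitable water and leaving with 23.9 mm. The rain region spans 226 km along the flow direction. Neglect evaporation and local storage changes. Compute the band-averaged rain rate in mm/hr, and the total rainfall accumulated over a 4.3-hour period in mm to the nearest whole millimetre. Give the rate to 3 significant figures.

R ≈ 1.39 mm/hr; total ≈ 6 mm

Column moisture flux per unit crosswind length is F = V × PW.
Inflow: F_in = 5.2 × 40.7 = 211.64 mm·m/s
Outflow: F_out = 5.2 × 23.9 = 124.28 mm·m/s
Steady-state rate R = (F_in − F_out)/L = (211.64 − 124.28) / 226000 m = 3.865e-04 mm/s.
R = 3.865e-04 × 3600 = 1.39 mm/hr.
Over 4.3 h: total = 1.39 × 4.3 = 5.977 ≈ 6 mm.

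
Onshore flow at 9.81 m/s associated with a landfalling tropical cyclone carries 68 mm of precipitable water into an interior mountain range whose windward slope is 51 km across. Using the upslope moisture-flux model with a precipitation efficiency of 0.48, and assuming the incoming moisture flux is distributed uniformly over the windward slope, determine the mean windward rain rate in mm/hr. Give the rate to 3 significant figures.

R ≈ 22.6 mm/hr

Incoming column moisture flux per unit ridge length: F = V × PW = 9.81 × 68 = 667.08 mm·m/s.
Spread over the 51 km slope with efficiency ε = 0.48: R = ε·F/W = 0.48 × 667.08 / 51000 m = 6.278e-03 mm/s.
R = 6.278e-03 × 3600 = 22.6 mm/hr.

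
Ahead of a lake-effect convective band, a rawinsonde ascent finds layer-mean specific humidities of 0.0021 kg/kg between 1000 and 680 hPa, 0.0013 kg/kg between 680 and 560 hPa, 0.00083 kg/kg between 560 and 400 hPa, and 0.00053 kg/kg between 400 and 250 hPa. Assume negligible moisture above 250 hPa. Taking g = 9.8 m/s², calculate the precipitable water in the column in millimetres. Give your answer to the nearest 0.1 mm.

PW ≈ 10.6 mm

Precipitable water is the column-integrated vapour mass per unit area: PW = (1/g) Σ q̄ Δp, with q in kg/kg and Δp in Pa (1 kg/m² of water = 1 mm).
Layer 1000–680 hPa: Δp = 320 hPa = 32000 Pa, q̄ = 0.0021 kg/kg → 0.0021 × 32000 / 9.8 = 6.86 mm
Layer 680–560 hPa: Δp = 120 hPa = 12000 Pa, q̄ = 0.0013 kg/kg → 0.0013 × 12000 / 9.8 = 1.59 mm
Layer 560–400 hPa: Δp = 160 hPa = 16000 Pa, q̄ = 0.00083 kg/kg → 0.00083 × 16000 / 9.8 = 1.36 mm
Layer 400–250 hPa: Δp = 150 hPa = 15000 Pa, q̄ = 0.00053 kg/kg → 0.00053 × 15000 / 9.8 = 0.81 mm
PW = 6.86 + 1.59 + 1.36 + 0.81 = 10.62 ≈ 10.6 mm.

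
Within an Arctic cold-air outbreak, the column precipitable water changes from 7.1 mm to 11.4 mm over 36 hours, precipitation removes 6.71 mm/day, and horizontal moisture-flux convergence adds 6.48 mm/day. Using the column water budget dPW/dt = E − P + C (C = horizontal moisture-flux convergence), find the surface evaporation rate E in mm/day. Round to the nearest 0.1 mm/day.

dPW/dt = (11.4 − 7.1) mm / (36/24 day) = +2.867 mm/day.
E = dPW/dt + P − C = (+2.867) + 6.71 − (6.48) = 3.1 mm/day.

E ≈ 3.1 mm/day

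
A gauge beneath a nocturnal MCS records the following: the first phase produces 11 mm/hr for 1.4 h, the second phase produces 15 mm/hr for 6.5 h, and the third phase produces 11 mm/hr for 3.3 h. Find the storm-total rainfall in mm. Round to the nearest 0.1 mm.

total ≈ 149.2 mm

Total = Σ Rᵢ Δtᵢ = 11 × 1.4 + 15 × 6.5 + 11 × 3.3
      = 15.4 + 97.5 + 36.3 = 149.2 mm.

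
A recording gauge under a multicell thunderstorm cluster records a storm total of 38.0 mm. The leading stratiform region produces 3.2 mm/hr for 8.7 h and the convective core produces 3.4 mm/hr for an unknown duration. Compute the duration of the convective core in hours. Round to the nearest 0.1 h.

Known phases: 3.2 × 8.7 = 27.84 mm.
Remaining depth = 38.0 − 27.84 = 10.16 mm.
Duration = 10.16 / 3.4 = 3.0 h.

duration ≈ 3.0 h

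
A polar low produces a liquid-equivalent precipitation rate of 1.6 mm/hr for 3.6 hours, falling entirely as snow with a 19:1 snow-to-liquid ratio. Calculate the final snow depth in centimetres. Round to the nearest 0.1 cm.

snow depth ≈ 10.9 cm

Liquid-equivalent depth = 1.6 × 3.6 = 5.76 mm.
Snow depth = 5.76 mm × 19 = 109.44 mm = 10.9 cm.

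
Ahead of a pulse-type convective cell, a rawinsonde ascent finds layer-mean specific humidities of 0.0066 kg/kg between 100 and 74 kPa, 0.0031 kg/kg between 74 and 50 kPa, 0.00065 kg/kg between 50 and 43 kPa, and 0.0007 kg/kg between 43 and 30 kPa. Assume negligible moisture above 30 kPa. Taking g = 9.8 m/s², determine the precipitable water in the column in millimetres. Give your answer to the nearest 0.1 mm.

PW ≈ 26.5 mm

Precipitable water is the column-integrated vapour mass per unit area: PW = (1/g) Σ q̄ Δp, with q in kg/kg and Δp in Pa (1 kg/m² of water = 1 mm).
Layer 100–74 kPa: Δp = 260 hPa = 26000 Pa, q̄ = 0.0066 kg/kg → 0.0066 × 26000 / 9.8 = 17.51 mm
Layer 74–50 kPa: Δp = 240 hPa = 24000 Pa, q̄ = 0.0031 kg/kg → 0.0031 × 24000 / 9.8 = 7.59 mm
Layer 50–43 kPa: Δp = 70 hPa = 7000 Pa, q̄ = 0.00065 kg/kg → 0.00065 × 7000 / 9.8 = 0.46 mm
Layer 43–30 kPa: Δp = 130 hPa = 13000 Pa, q̄ = 0.0007 kg/kg → 0.0007 × 13000 / 9.8 = 0.93 mm
PW = 17.51 + 7.59 + 0.46 + 0.93 = 26.49 ≈ 26.5 mm.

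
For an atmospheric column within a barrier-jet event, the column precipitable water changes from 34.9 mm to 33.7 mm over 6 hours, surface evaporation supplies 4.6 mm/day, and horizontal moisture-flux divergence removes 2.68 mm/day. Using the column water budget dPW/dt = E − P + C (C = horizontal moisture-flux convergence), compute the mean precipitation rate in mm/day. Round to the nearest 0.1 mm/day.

dPW/dt = (33.7 − 34.9) mm / (6/24 day) = -4.800 mm/day.
P = E + C − dPW/dt = 4.6 + (-2.68) − (-4.800) = 6.7 mm/day.

P ≈ 6.7 mm/day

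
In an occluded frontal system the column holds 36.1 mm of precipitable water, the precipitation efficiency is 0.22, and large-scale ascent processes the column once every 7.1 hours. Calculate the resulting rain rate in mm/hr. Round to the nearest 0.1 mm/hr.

R ≈ 1.1 mm/hr

Each overturning extracts ε × PW = 0.22 × 36.1 = 7.942 mm.
Rate = ε·PW / τ = 7.942 / 7.1 h = 1.1 mm/hr.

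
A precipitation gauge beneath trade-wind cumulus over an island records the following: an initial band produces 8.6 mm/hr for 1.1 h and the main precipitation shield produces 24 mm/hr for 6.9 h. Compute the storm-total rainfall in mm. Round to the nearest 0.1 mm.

total ≈ 175.1 mm

Total = Σ Rᵢ Δtᵢ = 8.6 × 1.1 + 24 × 6.9
      = 9.46 + 165.6 = 175.1 mm.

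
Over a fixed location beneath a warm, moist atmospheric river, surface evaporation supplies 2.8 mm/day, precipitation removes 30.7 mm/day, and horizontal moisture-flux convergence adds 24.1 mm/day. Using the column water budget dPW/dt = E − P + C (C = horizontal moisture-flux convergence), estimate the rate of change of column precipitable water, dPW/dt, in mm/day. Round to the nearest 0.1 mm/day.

dPW/dt = E − P + C = 2.8 − 30.7 + (24.1) = -3.8 mm/day.

dPW/dt ≈ -3.8 mm/day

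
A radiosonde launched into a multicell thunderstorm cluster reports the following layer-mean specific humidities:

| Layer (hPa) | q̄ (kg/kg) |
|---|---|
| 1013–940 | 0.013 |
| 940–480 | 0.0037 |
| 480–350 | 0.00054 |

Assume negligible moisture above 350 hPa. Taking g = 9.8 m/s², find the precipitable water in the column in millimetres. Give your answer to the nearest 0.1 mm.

Precipitable water is the column-integrated vapour mass per unit area: PW = (1/g) Σ q̄ Δp, with q in kg/kg and Δp in Pa (1 kg/m² of water = 1 mm).
Layer 1013–940 hPa: Δp = 73 hPa = 7300 Pa, q̄ = 0.013 kg/kg → 0.013 × 7300 / 9.8 = 9.68 mm
Layer 940–480 hPa: Δp = 460 hPa = 46000 Pa, q̄ = 0.0037 kg/kg → 0.0037 × 46000 / 9.8 = 17.37 mm
Layer 480–350 hPa: Δp = 130 hPa = 13000 Pa, q̄ = 0.00054 kg/kg → 0.00054 × 13000 / 9.8 = 0.72 mm
PW = 9.68 + 17.37 + 0.72 = 27.77 ≈ 27.8 mm.

PW ≈ 27.8 mm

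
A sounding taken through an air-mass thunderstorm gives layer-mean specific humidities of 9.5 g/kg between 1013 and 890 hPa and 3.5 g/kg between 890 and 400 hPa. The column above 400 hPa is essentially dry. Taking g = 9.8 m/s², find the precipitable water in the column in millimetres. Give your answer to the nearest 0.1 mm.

PW ≈ 29.4 mm

Precipitable water is the column-integrated vapour mass per unit area: PW = (1/g) Σ q̄ Δp, with q in kg/kg and Δp in Pa (1 kg/m² of water = 1 mm).
Layer 1013–890 hPa: Δp = 123 hPa = 12300 Pa, q̄ = 0.0095 kg/kg → 0.0095 × 12300 / 9.8 = 11.92 mm
Layer 890–400 hPa: Δp = 490 hPa = 49000 Pa, q̄ = 0.0035 kg/kg → 0.0035 × 49000 / 9.8 = 17.50 mm
PW = 11.92 + 17.50 = 29.42 ≈ 29.4 mm.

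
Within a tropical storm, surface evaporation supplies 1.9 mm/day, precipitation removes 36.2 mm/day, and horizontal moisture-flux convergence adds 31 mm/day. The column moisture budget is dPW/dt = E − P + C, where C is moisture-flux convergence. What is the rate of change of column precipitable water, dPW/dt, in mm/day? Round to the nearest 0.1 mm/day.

dPW/dt = E − P + C = 1.9 − 36.2 + (31) = -3.3 mm/day.

dPW/dt ≈ -3.3 mm/day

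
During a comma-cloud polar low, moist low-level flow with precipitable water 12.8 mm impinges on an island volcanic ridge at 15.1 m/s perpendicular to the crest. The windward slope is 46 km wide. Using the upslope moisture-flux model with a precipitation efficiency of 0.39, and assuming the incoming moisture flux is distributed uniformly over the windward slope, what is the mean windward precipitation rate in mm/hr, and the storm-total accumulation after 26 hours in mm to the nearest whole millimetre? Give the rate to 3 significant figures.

Incoming column moisture flux per unit ridge length: F = V × PW = 15.1 × 12.8 = 193.28 mm·m/s.
Spread over the 46 km slope with efficiency ε = 0.39: R = ε·F/W = 0.39 × 193.28 / 46000 m = 1.639e-03 mm/s.
R = 1.639e-03 × 3600 = 5.90 mm/hr.
Over 26 h: total = 5.90 × 26 = 153.4 ≈ 153 mm.

R ≈ 5.90 mm/hr; total ≈ 153 mm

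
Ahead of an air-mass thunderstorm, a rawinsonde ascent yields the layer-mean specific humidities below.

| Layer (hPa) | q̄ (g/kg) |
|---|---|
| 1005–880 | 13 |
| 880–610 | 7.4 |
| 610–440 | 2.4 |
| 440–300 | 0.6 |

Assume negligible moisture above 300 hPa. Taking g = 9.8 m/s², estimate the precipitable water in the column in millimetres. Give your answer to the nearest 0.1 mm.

Precipitable water is the column-integrated vapour mass per unit area: PW = (1/g) Σ q̄ Δp, with q in kg/kg and Δp in Pa (1 kg/m² of water = 1 mm).
Layer 1005–880 hPa: Δp = 125 hPa = 12500 Pa, q̄ = 0.013 kg/kg → 0.013 × 12500 / 9.8 = 16.58 mm
Layer 880–610 hPa: Δp = 270 hPa = 27000 Pa, q̄ = 0.0074 kg/kg → 0.0074 × 27000 / 9.8 = 20.39 mm
Layer 610–440 hPa: Δp = 170 hPa = 17000 Pa, q̄ = 0.0024 kg/kg → 0.0024 × 17000 / 9.8 = 4.16 mm
Layer 440–300 hPa: Δp = 140 hPa = 14000 Pa, q̄ = 0.0006 kg/kg → 0.0006 × 14000 / 9.8 = 0.86 mm
PW = 16.58 + 20.39 + 4.16 + 0.86 = 41.99 ≈ 42.0 mm.

PW ≈ 42.0 mm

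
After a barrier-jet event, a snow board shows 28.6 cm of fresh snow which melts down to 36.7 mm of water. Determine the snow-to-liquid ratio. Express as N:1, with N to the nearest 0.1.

Ratio = snow depth / SWE = 286 mm / 36.7 mm = 7.8, i.e. 7.8:1.

ratio ≈ 7.8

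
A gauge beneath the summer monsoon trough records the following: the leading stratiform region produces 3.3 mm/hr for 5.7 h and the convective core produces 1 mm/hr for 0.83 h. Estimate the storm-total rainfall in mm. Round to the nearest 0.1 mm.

total ≈ 19.6 mm

Total = Σ Rᵢ Δtᵢ = 3.3 × 5.7 + 1 × 0.83
      = 18.81 + 0.83 = 19.6 mm.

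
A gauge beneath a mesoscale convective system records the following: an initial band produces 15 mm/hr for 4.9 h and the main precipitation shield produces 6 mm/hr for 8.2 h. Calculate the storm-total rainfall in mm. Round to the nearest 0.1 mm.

total ≈ 122.7 mm

Total = Σ Rᵢ Δtᵢ = 15 × 4.9 + 6 × 8.2
      = 73.5 + 49.2 = 122.7 mm.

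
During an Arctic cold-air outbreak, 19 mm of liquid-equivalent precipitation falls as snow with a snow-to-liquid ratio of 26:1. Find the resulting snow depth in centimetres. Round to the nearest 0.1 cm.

snow depth ≈ 49.4 cm

Snow depth = liquid × ratio = 19 mm × 26 = 494 mm = 49.4 cm.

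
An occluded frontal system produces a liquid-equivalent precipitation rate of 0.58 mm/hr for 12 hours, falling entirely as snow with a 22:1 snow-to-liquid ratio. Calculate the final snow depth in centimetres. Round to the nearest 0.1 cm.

snow depth ≈ 15.3 cm

Liquid-equivalent depth = 0.58 × 12 = 6.96 mm.
Snow depth = 6.96 mm × 22 = 153.12 mm = 15.3 cm.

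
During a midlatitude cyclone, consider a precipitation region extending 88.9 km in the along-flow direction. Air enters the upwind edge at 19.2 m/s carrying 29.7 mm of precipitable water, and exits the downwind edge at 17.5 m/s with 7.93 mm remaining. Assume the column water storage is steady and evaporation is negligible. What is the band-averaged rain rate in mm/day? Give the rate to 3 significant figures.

R ≈ 419 mm/day

Column moisture flux per unit crosswind length is F = V × PW.
Inflow: F_in = 19.2 × 29.7 = 570.24 mm·m/s
Outflow: F_out = 17.5 × 7.93 = 138.775 mm·m/s
Steady-state rate R = (F_in − F_out)/L = (570.24 − 138.775) / 88900 m = 4.853e-03 mm/s.
R = 4.853e-03 × 3600 × 24 = 419 mm/day.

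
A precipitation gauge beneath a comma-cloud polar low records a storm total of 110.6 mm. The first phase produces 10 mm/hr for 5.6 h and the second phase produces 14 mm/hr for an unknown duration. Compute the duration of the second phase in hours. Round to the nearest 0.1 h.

duration ≈ 3.9 h

Known phases: 10 × 5.6 = 56 mm.
Remaining depth = 110.6 − 56 = 54.6 mm.
Duration = 54.6 / 14 = 3.9 h.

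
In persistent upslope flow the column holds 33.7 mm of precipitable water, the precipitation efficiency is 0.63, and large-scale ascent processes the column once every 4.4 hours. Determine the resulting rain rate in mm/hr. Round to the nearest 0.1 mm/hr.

R ≈ 4.8 mm/hr

Each overturning extracts ε × PW = 0.63 × 33.7 = 21.231 mm.
Rate = ε·PW / τ = 21.231 / 4.4 h = 4.8 mm/hr.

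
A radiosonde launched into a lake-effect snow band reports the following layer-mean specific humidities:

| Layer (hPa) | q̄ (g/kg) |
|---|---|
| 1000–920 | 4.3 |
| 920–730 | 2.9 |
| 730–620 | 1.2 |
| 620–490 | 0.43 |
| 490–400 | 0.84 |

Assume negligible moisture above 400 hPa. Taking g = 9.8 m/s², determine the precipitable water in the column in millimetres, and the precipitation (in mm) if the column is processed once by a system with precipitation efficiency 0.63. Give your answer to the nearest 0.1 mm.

Precipitable water is the column-integrated vapour mass per unit area: PW = (1/g) Σ q̄ Δp, with q in kg/kg and Δp in Pa (1 kg/m² of water = 1 mm).
Layer 1000–920 hPa: Δp = 80 hPa = 8000 Pa, q̄ = 0.0043 kg/kg → 0.0043 × 8000 / 9.8 = 3.51 mm
Layer 920–730 hPa: Δp = 190 hPa = 19000 Pa, q̄ = 0.0029 kg/kg → 0.0029 × 19000 / 9.8 = 5.62 mm
Layer 730–620 hPa: Δp = 110 hPa = 11000 Pa, q̄ = 0.0012 kg/kg → 0.0012 × 11000 / 9.8 = 1.35 mm
Layer 620–490 hPa: Δp = 130 hPa = 13000 Pa, q̄ = 0.00043 kg/kg → 0.00043 × 13000 / 9.8 = 0.57 mm
Layer 490–400 hPa: Δp = 90 hPa = 9000 Pa, q̄ = 0.00084 kg/kg → 0.00084 × 9000 / 9.8 = 0.77 mm
PW = 3.51 + 5.62 + 1.35 + 0.57 + 0.77 = 11.82 ≈ 11.8 mm.
Precipitation = ε × PW = 0.63 × 11.8 = 7.4 mm.

PW ≈ 11.8 mm; precipitation ≈ 7.4 mm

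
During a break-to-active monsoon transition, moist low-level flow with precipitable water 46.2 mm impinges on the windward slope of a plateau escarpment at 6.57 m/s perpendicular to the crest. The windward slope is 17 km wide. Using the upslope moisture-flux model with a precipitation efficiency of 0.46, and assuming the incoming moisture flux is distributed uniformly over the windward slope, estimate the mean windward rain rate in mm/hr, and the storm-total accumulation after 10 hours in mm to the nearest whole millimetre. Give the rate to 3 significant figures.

R ≈ 29.6 mm/hr; total ≈ 296 mm

Incoming column moisture flux per unit ridge length: F = V × PW = 6.57 × 46.2 = 303.534 mm·m/s.
Spread over the 17 km slope with efficiency ε = 0.46: R = ε·F/W = 0.46 × 303.534 / 17000 m = 8.213e-03 mm/s.
R = 8.213e-03 × 3600 = 29.6 mm/hr.
Over 10 h: total = 29.6 × 10 = 296 mm.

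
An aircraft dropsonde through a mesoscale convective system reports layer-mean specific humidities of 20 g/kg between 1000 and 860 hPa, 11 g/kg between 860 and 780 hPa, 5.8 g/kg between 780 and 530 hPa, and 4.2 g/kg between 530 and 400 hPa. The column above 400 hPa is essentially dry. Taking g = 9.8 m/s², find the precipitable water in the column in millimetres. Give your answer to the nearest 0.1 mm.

PW ≈ 57.9 mm

Precipitable water is the column-integrated vapour mass per unit area: PW = (1/g) Σ q̄ Δp, with q in kg/kg and Δp in Pa (1 kg/m² of water = 1 mm).
Layer 1000–860 hPa: Δp = 140 hPa = 14000 Pa, q̄ = 0.02 kg/kg → 0.02 × 14000 / 9.8 = 28.57 mm
Layer 860–780 hPa: Δp = 80 hPa = 8000 Pa, q̄ = 0.011 kg/kg → 0.011 × 8000 / 9.8 = 8.98 mm
Layer 780–530 hPa: Δp = 250 hPa = 25000 Pa, q̄ = 0.0058 kg/kg → 0.0058 × 25000 / 9.8 = 14.80 mm
Layer 530–400 hPa: Δp = 130 hPa = 13000 Pa, q̄ = 0.0042 kg/kg → 0.0042 × 13000 / 9.8 = 5.57 mm
PW = 28.57 + 8.98 + 14.80 + 5.57 = 57.92 ≈ 57.9 mm.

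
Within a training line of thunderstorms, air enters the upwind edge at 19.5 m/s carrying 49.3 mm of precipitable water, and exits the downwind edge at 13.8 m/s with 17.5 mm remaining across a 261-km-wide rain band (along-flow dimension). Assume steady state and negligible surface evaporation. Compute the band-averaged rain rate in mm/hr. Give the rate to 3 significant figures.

R ≈ 9.93 mm/hr

Column moisture flux per unit crosswind length is F = V × PW.
Inflow: F_in = 19.5 × 49.3 = 961.35 mm·m/s
Outflow: F_out = 13.8 × 17.5 = 241.5 mm·m/s
Steady-state rate R = (F_in − F_out)/L = (961.35 − 241.5) / 261000 m = 2.758e-03 mm/s.
R = 2.758e-03 × 3600 = 9.93 mm/hr.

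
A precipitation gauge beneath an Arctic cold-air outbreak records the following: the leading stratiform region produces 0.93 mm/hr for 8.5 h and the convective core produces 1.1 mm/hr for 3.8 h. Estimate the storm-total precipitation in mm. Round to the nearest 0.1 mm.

Total = Σ Rᵢ Δtᵢ = 0.93 × 8.5 + 1.1 × 3.8
      = 7.905 + 4.18 = 12.1 mm.

total ≈ 12.1 mm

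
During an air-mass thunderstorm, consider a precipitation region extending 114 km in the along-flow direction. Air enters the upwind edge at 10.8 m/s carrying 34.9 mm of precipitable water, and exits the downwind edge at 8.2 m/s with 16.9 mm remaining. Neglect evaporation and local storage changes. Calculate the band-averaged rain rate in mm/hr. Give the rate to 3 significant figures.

R ≈ 7.53 mm/hr

Column moisture flux per unit crosswind length is F = V × PW.
Inflow: F_in = 10.8 × 34.9 = 376.92 mm·m/s
Outflow: F_out = 8.2 × 16.9 = 138.58 mm·m/s
Steady-state rate R = (F_in − F_out)/L = (376.92 − 138.58) / 114000 m = 2.091e-03 mm/s.
R = 2.091e-03 × 3600 = 7.53 mm/hr.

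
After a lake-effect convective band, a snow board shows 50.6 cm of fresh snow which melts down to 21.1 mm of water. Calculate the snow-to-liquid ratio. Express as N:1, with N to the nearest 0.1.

Ratio = snow depth / SWE = 506 mm / 21.1 mm = 24.0, i.e. 24.0:1.

ratio ≈ 24.0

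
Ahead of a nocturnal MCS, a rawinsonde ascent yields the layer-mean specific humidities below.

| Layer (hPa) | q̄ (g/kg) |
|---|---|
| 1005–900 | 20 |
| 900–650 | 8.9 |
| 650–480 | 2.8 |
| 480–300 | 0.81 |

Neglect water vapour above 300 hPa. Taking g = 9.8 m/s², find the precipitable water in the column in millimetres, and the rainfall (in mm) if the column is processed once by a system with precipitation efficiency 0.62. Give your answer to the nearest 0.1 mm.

Precipitable water is the column-integrated vapour mass per unit area: PW = (1/g) Σ q̄ Δp, with q in kg/kg and Δp in Pa (1 kg/m² of water = 1 mm).
Layer 1005–900 hPa: Δp = 105 hPa = 10500 Pa, q̄ = 0.02 kg/kg → 0.02 × 10500 / 9.8 = 21.43 mm
Layer 900–650 hPa: Δp = 250 hPa = 25000 Pa, q̄ = 0.0089 kg/kg → 0.0089 × 25000 / 9.8 = 22.70 mm
Layer 650–480 hPa: Δp = 170 hPa = 17000 Pa, q̄ = 0.0028 kg/kg → 0.0028 × 17000 / 9.8 = 4.86 mm
Layer 480–300 hPa: Δp = 180 hPa = 18000 Pa, q̄ = 0.00081 kg/kg → 0.00081 × 18000 / 9.8 = 1.49 mm
PW = 21.43 + 22.70 + 4.86 + 1.49 = 50.48 ≈ 50.5 mm.
Rainfall = ε × PW = 0.62 × 50.5 = 31.3 mm.

PW ≈ 50.5 mm; rainfall ≈ 31.3 mm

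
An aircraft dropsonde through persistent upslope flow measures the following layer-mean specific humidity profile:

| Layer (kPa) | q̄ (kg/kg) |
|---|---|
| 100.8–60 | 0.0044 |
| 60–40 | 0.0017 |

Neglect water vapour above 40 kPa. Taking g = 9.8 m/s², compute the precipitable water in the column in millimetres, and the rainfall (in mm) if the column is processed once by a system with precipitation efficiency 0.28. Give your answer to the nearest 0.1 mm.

PW ≈ 21.8 mm; rainfall ≈ 6.1 mm

Precipitable water is the column-integrated vapour mass per unit area: PW = (1/g) Σ q̄ Δp, with q in kg/kg and Δp in Pa (1 kg/m² of water = 1 mm).
Layer 100.8–60 kPa: Δp = 408 hPa = 40800 Pa, q̄ = 0.0044 kg/kg → 0.0044 × 40800 / 9.8 = 18.32 mm
Layer 60–40 kPa: Δp = 200 hPa = 20000 Pa, q̄ = 0.0017 kg/kg → 0.0017 × 20000 / 9.8 = 3.47 mm
PW = 18.32 + 3.47 = 21.79 ≈ 21.8 mm.
Rainfall = ε × PW = 0.28 × 21.8 = 6.1 mm.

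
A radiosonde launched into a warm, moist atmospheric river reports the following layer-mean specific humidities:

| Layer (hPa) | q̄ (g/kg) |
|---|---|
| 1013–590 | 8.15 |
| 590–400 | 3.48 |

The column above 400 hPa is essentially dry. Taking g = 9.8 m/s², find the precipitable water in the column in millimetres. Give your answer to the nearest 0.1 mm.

Precipitable water is the column-integrated vapour mass per unit area: PW = (1/g) Σ q̄ Δp, with q in kg/kg and Δp in Pa (1 kg/m² of water = 1 mm).
Layer 1013–590 hPa: Δp = 423 hPa = 42300 Pa, q̄ = 0.00815 kg/kg → 0.00815 × 42300 / 9.8 = 35.18 mm
Layer 590–400 hPa: Δp = 190 hPa = 19000 Pa, q̄ = 0.00348 kg/kg → 0.00348 × 19000 / 9.8 = 6.75 mm
PW = 35.18 + 6.75 = 41.93 ≈ 41.9 mm.

PW ≈ 41.9 mm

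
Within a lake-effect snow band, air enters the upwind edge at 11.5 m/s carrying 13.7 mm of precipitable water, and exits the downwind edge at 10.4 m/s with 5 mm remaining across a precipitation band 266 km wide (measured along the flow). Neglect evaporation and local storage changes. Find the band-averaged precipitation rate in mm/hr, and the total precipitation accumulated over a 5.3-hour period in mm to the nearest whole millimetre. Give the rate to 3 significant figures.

R ≈ 1.43 mm/hr; total ≈ 8 mm

Column moisture flux per unit crosswind length is F = V × PW.
Inflow: F_in = 11.5 × 13.7 = 157.55 mm·m/s
Outflow: F_out = 10.4 × 5 = 52 mm·m/s
Steady-state rate R = (F_in − F_out)/L = (157.55 − 52) / 266000 m = 3.968e-04 mm/s.
R = 3.968e-04 × 3600 = 1.43 mm/hr.
Over 5.3 h: total = 1.43 × 5.3 = 7.579 ≈ 8 mm.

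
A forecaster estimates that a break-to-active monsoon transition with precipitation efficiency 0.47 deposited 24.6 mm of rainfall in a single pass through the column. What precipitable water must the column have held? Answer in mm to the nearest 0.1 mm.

PW = rainfall / ε = 24.6 / 0.47 = 52.3 mm.

PW ≈ 52.3 mm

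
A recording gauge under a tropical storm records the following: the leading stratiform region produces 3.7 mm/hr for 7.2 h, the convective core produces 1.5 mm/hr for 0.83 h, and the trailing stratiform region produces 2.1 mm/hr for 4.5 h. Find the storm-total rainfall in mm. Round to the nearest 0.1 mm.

Total = Σ Rᵢ Δtᵢ = 3.7 × 7.2 + 1.5 × 0.83 + 2.1 × 4.5
      = 26.64 + 1.245 + 9.45 = 37.3 mm.

total ≈ 37.3 mm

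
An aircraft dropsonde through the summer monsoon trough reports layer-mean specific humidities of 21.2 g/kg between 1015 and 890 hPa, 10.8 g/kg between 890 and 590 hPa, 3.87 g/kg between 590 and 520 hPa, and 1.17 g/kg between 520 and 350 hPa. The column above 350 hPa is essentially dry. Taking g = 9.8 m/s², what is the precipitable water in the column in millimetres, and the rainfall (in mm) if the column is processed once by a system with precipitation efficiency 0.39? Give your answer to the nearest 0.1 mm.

PW ≈ 64.9 mm; rainfall ≈ 25.3 mm

Precipitable water is the column-integrated vapour mass per unit area: PW = (1/g) Σ q̄ Δp, with q in kg/kg and Δp in Pa (1 kg/m² of water = 1 mm).
Layer 1015–890 hPa: Δp = 125 hPa = 12500 Pa, q̄ = 0.0212 kg/kg → 0.0212 × 12500 / 9.8 = 27.04 mm
Layer 890–590 hPa: Δp = 300 hPa = 30000 Pa, q̄ = 0.0108 kg/kg → 0.0108 × 30000 / 9.8 = 33.06 mm
Layer 590–520 hPa: Δp = 70 hPa = 7000 Pa, q̄ = 0.00387 kg/kg → 0.00387 × 7000 / 9.8 = 2.76 mm
Layer 520–350 hPa: Δp = 170 hPa = 17000 Pa, q̄ = 0.00117 kg/kg → 0.00117 × 17000 / 9.8 = 2.03 mm
PW = 27.04 + 33.06 + 2.76 + 2.03 = 64.89 ≈ 64.9 mm.
Rainfall = ε × PW = 0.39 × 64.9 = 25.3 mm.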